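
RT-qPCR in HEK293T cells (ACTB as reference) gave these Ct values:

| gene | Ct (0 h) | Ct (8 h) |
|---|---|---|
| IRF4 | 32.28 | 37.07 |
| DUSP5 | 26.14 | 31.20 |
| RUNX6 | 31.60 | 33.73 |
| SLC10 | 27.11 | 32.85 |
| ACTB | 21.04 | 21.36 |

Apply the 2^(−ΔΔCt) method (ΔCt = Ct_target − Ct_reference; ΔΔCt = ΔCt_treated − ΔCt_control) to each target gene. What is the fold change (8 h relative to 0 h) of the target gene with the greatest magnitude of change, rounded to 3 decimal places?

0.023

IRF4: ΔΔCt = (37.07−21.36) − (32.28−21.04) = 15.71 − 11.24 = 4.47; fold change = 2^-4.47 = 0.045
DUSP5: ΔΔCt = (31.20−21.36) − (26.14−21.04) = 9.84 − 5.10 = 4.74; fold change = 2^-4.74 = 0.037
RUNX6: ΔΔCt = (33.73−21.36) − (31.60−21.04) = 12.37 − 10.56 = 1.81; fold change = 2^-1.81 = 0.285
SLC10: ΔΔCt = (32.85−21.36) − (27.11−21.04) = 11.49 − 6.07 = 5.42; fold change = 2^-5.42 = 0.023
SLC10 has the largest |ΔΔCt| = 5.42.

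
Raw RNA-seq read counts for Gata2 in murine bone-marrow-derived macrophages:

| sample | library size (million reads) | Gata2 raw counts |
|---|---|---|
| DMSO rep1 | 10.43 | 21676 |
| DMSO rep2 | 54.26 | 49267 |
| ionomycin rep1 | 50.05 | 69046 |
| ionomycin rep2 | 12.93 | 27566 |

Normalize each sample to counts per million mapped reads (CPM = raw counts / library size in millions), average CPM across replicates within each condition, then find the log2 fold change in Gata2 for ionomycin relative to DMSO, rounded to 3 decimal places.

0.234

CPM(DMSO rep1) = 21676 / 10.43 = 2078.2359
CPM(DMSO rep2) = 49267 / 54.26 = 907.9801
CPM(ionomycin rep1) = 69046 / 50.05 = 1379.5405
CPM(ionomycin rep2) = 27566 / 12.93 = 2131.9412
mean CPM(DMSO) = 1493.1080; mean CPM(ionomycin) = 1755.7408
Fold change = 1755.7408 / 1493.1080 = 1.17590
log2(1.17590) = 0.2338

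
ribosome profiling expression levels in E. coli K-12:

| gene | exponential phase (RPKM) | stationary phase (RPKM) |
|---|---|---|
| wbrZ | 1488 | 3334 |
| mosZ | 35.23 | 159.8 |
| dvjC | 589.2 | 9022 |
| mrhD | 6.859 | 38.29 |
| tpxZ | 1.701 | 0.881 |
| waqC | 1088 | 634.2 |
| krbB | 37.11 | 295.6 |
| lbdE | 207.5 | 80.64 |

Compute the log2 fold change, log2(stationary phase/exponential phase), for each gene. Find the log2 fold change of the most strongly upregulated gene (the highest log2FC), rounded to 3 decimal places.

3.937

log2(3334/1488) = 1.164  (wbrZ)
log2(159.8/35.23) = 2.181  (mosZ)
log2(9022/589.2) = 3.937  (dvjC)
log2(38.29/6.859) = 2.481  (mrhD)
log2(0.881/1.701) = -0.949  (tpxZ)
log2(634.2/1088) = -0.779  (waqC)
log2(295.6/37.11) = 2.994  (krbB)
log2(80.64/207.5) = -1.364  (lbdE)
dvjC is most strongly upregulated.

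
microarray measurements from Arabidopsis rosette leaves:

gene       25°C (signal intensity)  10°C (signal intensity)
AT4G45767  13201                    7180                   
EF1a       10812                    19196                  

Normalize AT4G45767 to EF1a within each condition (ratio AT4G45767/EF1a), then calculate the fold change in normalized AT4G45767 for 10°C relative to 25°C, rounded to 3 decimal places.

AT4G45767/EF1a (25°C) = 13201 / 10812 = 1.221
AT4G45767/EF1a (10°C) = 7180 / 19196 = 0.37404
Fold change = 0.37404 / 1.221 = 0.3063

0.306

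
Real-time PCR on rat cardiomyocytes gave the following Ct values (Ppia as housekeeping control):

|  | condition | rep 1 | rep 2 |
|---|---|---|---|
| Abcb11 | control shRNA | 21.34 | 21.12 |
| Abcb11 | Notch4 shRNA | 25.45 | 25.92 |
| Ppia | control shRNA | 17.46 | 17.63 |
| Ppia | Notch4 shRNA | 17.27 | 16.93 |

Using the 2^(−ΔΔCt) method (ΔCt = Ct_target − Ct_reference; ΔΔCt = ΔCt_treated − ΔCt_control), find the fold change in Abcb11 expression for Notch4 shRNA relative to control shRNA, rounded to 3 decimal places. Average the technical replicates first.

Mean Ct: Abcb11 control shRNA 21.230; Abcb11 Notch4 shRNA 25.685; Ppia control shRNA 17.545; Ppia Notch4 shRNA 17.100
ΔCt(control shRNA) = 21.230 − 17.545 = 3.685
ΔCt(Notch4 shRNA) = 25.685 − 17.100 = 8.585
ΔΔCt = 8.585 − 3.685 = 4.900
Fold change = 2^(−4.900) = 0.0335

0.033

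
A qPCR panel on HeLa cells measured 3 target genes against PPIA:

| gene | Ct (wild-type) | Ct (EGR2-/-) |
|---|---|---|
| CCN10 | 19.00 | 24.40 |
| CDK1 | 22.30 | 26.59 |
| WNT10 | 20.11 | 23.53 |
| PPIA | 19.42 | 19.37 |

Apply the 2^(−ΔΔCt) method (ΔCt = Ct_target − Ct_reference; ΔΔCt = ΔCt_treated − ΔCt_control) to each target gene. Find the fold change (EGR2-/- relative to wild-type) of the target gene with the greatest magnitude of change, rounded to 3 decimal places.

CCN10: ΔΔCt = (24.40−19.37) − (19.00−19.42) = 5.03 − (-0.42) = 5.45; fold change = 2^-5.45 = 0.023
CDK1: ΔΔCt = (26.59−19.37) − (22.30−19.42) = 7.22 − 2.88 = 4.34; fold change = 2^-4.34 = 0.049
WNT10: ΔΔCt = (23.53−19.37) − (20.11−19.42) = 4.16 − 0.69 = 3.47; fold change = 2^-3.47 = 0.090
CCN10 has the largest |ΔΔCt| = 5.45.

0.023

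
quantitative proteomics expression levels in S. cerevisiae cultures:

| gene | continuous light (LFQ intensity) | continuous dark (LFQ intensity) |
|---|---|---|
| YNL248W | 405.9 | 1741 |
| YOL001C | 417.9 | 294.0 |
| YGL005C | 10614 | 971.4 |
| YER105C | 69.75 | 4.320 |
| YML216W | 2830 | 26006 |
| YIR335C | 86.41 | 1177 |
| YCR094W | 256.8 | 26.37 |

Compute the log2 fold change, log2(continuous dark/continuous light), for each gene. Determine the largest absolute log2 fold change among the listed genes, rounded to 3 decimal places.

log2(1741/405.9) = 2.101  (YNL248W)
log2(294.0/417.9) = -0.507  (YOL001C)
log2(971.4/10614) = -3.450  (YGL005C)
log2(4.320/69.75) = -4.013  (YER105C)
log2(26006/2830) = 3.200  (YML216W)
log2(1177/86.41) = 3.768  (YIR335C)
log2(26.37/256.8) = -3.284  (YCR094W)
The largest magnitude belongs to YER105C.

4.013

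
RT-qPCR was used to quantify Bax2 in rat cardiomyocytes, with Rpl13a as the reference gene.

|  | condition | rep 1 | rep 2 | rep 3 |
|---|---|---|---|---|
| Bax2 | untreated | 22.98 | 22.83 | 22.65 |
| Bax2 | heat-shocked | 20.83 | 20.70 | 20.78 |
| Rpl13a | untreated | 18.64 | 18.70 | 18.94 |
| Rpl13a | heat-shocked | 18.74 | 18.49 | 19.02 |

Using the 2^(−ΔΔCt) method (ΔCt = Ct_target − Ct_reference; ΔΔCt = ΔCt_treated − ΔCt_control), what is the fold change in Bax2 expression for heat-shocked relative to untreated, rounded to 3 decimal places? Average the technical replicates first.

4.112

Mean Ct: Bax2 untreated 22.820; Bax2 heat-shocked 20.770; Rpl13a untreated 18.760; Rpl13a heat-shocked 18.750
ΔCt(untreated) = 22.820 − 18.760 = 4.060
ΔCt(heat-shocked) = 20.770 − 18.750 = 2.020
ΔΔCt = 2.020 − 4.060 = -2.040
Fold change = 2^(−(-2.040)) = 2^2.040 = 4.1125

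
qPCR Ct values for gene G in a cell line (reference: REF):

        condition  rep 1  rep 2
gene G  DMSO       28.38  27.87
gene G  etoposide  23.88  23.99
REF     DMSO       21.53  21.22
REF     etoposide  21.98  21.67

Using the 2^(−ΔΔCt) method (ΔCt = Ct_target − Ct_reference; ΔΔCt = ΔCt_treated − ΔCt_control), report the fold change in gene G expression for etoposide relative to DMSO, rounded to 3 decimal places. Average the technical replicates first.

Mean Ct: gene G DMSO 28.125; gene G etoposide 23.935; REF DMSO 21.375; REF etoposide 21.825
ΔCt(DMSO) = 28.125 − 21.375 = 6.750
ΔCt(etoposide) = 23.935 − 21.825 = 2.110
ΔΔCt = 2.110 − 6.750 = -4.640
Fold change = 2^(−(-4.640)) = 2^4.640 = 24.9333

24.933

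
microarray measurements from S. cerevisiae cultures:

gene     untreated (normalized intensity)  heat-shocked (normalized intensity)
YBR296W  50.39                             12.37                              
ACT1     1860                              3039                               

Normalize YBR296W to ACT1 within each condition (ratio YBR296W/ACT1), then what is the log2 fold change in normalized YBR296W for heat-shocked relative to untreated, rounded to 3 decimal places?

-2.735

YBR296W/ACT1 (untreated) = 50.39 / 1860 = 0.027091
YBR296W/ACT1 (heat-shocked) = 12.37 / 3039 = 0.0040704
Fold change = 0.0040704 / 0.027091 = 0.1502
log2(0.1502) = -2.7346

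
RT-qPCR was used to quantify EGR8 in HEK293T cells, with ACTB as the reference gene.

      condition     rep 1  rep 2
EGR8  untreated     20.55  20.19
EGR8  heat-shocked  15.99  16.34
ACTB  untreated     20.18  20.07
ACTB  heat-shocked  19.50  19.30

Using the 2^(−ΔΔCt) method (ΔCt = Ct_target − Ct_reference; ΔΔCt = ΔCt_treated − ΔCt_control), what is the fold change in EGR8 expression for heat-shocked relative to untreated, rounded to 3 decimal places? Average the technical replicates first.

Mean Ct: EGR8 untreated 20.370; EGR8 heat-shocked 16.165; ACTB untreated 20.125; ACTB heat-shocked 19.400
ΔCt(untreated) = 20.370 − 20.125 = 0.245
ΔCt(heat-shocked) = 16.165 − 19.400 = -3.235
ΔΔCt = -3.235 − 0.245 = -3.480
Fold change = 2^(−(-3.480)) = 2^3.480 = 11.1579

11.158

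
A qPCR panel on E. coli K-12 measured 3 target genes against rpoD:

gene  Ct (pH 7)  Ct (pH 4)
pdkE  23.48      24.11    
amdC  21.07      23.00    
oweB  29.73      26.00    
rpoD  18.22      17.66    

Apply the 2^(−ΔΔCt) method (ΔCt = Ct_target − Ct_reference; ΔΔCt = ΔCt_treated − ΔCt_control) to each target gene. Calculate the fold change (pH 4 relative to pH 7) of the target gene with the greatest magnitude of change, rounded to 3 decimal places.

9.000

pdkE: ΔΔCt = (24.11−17.66) − (23.48−18.22) = 6.45 − 5.26 = 1.19; fold change = 2^-1.19 = 0.438
amdC: ΔΔCt = (23.00−17.66) − (21.07−18.22) = 5.34 − 2.85 = 2.49; fold change = 2^-2.49 = 0.178
oweB: ΔΔCt = (26.00−17.66) − (29.73−18.22) = 8.34 − 11.51 = -3.17; fold change = 2^3.17 = 9.000
oweB has the largest |ΔΔCt| = 3.17.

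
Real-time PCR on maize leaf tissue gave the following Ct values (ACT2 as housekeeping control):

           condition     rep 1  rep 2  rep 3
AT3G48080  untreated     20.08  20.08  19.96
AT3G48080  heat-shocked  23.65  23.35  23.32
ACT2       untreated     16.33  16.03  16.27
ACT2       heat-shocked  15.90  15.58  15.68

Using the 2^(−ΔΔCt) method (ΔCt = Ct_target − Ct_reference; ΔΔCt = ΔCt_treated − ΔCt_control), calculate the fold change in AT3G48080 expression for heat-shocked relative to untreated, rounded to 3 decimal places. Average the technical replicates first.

0.067

Mean Ct: AT3G48080 untreated 20.040; AT3G48080 heat-shocked 23.440; ACT2 untreated 16.210; ACT2 heat-shocked 15.720
ΔCt(untreated) = 20.040 − 16.210 = 3.830
ΔCt(heat-shocked) = 23.440 − 15.720 = 7.720
ΔΔCt = 7.720 − 3.830 = 3.890
Fold change = 2^(−3.890) = 0.0675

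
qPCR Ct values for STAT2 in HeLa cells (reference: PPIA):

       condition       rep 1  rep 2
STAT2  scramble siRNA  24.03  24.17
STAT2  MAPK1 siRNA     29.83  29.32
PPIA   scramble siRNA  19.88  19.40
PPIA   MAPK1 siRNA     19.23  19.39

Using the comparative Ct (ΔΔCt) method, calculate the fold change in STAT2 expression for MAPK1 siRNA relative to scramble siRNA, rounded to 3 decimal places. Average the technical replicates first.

0.018

Mean Ct: STAT2 scramble siRNA 24.100; STAT2 MAPK1 siRNA 29.575; PPIA scramble siRNA 19.640; PPIA MAPK1 siRNA 19.310
ΔCt(scramble siRNA) = 24.100 − 19.640 = 4.460
ΔCt(MAPK1 siRNA) = 29.575 − 19.310 = 10.265
ΔΔCt = 10.265 − 4.460 = 5.805
Fold change = 2^(−5.805) = 0.0179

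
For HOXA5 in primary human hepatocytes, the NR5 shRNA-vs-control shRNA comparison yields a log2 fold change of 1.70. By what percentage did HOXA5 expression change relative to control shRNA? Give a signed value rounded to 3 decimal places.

224.901%

Fold change = 2^(1.70) = 3.2490
Percent change = (FC − 1) × 100% = (3.2490 − 1) × 100 = 224.901%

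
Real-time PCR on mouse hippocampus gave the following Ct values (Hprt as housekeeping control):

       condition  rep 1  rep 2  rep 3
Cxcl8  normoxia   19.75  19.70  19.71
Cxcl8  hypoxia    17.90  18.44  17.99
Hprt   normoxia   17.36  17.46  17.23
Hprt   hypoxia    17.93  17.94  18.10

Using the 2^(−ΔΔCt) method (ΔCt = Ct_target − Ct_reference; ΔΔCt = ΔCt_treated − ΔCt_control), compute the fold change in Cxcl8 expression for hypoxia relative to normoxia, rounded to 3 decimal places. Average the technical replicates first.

Mean Ct: Cxcl8 normoxia 19.720; Cxcl8 hypoxia 18.110; Hprt normoxia 17.350; Hprt hypoxia 17.990
ΔCt(normoxia) = 19.720 − 17.350 = 2.370
ΔCt(hypoxia) = 18.110 − 17.990 = 0.120
ΔΔCt = 0.120 − 2.370 = -2.250
Fold change = 2^(−(-2.250)) = 2^2.250 = 4.7568

4.757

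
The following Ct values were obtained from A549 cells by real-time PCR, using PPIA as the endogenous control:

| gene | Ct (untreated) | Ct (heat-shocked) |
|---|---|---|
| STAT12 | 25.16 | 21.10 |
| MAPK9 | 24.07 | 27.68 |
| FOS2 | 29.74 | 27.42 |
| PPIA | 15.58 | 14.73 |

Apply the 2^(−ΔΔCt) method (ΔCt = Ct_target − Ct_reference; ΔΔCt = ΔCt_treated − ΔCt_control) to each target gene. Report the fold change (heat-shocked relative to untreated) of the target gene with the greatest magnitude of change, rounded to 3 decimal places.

STAT12: ΔΔCt = (21.10−14.73) − (25.16−15.58) = 6.37 − 9.58 = -3.21; fold change = 2^3.21 = 9.254
MAPK9: ΔΔCt = (27.68−14.73) − (24.07−15.58) = 12.95 − 8.49 = 4.46; fold change = 2^-4.46 = 0.045
FOS2: ΔΔCt = (27.42−14.73) − (29.74−15.58) = 12.69 − 14.16 = -1.47; fold change = 2^1.47 = 2.770
MAPK9 has the largest |ΔΔCt| = 4.46.

0.045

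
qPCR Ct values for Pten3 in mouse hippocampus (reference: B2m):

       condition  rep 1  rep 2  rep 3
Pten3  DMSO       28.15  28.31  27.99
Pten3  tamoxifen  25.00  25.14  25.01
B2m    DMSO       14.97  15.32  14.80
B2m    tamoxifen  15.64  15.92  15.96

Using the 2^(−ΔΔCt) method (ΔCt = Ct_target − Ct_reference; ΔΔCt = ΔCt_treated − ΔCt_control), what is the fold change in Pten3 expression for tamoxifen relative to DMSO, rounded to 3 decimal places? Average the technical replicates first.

Mean Ct: Pten3 DMSO 28.150; Pten3 tamoxifen 25.050; B2m DMSO 15.030; B2m tamoxifen 15.840
ΔCt(DMSO) = 28.150 − 15.030 = 13.120
ΔCt(tamoxifen) = 25.050 − 15.840 = 9.210
ΔΔCt = 9.210 − 13.120 = -3.910
Fold change = 2^(−(-3.910)) = 2^3.910 = 15.0324

15.032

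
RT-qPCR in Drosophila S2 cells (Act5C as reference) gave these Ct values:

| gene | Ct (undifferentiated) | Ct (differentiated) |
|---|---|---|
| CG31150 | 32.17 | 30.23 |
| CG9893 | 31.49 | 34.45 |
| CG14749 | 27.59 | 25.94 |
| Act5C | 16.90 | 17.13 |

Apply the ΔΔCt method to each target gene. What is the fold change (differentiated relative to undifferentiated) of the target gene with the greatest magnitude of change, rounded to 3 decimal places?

CG31150: ΔΔCt = (30.23−17.13) − (32.17−16.90) = 13.10 − 15.27 = -2.17; fold change = 2^2.17 = 4.500
CG9893: ΔΔCt = (34.45−17.13) − (31.49−16.90) = 17.32 − 14.59 = 2.73; fold change = 2^-2.73 = 0.151
CG14749: ΔΔCt = (25.94−17.13) − (27.59−16.90) = 8.81 − 10.69 = -1.88; fold change = 2^1.88 = 3.681
CG9893 has the largest |ΔΔCt| = 2.73.

0.151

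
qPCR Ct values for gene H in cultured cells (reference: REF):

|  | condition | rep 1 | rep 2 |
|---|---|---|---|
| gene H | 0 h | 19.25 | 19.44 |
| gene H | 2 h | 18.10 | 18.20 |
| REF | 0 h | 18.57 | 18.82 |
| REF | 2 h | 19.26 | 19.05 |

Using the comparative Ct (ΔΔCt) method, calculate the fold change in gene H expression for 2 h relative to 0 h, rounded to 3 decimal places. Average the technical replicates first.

Mean Ct: gene H 0 h 19.345; gene H 2 h 18.150; REF 0 h 18.695; REF 2 h 19.155
ΔCt(0 h) = 19.345 − 18.695 = 0.650
ΔCt(2 h) = 18.150 − 19.155 = -1.005
ΔΔCt = -1.005 − 0.650 = -1.655
Fold change = 2^(−(-1.655)) = 2^1.655 = 3.1492

3.149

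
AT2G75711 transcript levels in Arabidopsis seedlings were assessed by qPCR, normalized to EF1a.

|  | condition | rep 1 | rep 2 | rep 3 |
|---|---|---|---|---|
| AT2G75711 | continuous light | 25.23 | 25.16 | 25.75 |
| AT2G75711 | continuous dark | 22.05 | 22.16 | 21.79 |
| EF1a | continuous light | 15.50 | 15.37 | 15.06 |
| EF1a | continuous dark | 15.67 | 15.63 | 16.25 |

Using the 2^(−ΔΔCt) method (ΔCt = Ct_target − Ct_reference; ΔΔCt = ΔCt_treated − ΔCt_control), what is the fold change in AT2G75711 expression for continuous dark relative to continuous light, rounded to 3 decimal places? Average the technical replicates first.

Mean Ct: AT2G75711 continuous light 25.380; AT2G75711 continuous dark 22.000; EF1a continuous light 15.310; EF1a continuous dark 15.850
ΔCt(continuous light) = 25.380 − 15.310 = 10.070
ΔCt(continuous dark) = 22.000 − 15.850 = 6.150
ΔΔCt = 6.150 − 10.070 = -3.920
Fold change = 2^(−(-3.920)) = 2^3.920 = 15.1369

15.137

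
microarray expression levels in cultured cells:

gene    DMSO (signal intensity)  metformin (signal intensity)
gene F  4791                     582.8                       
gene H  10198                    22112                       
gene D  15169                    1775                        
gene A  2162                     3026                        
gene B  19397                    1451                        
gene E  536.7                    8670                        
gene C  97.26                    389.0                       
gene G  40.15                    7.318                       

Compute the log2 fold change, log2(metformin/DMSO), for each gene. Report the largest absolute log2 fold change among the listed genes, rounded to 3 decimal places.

log2(582.8/4791) = -3.039  (gene F)
log2(22112/10198) = 1.117  (gene H)
log2(1775/15169) = -3.095  (gene D)
log2(3026/2162) = 0.485  (gene A)
log2(1451/19397) = -3.741  (gene B)
log2(8670/536.7) = 4.014  (gene E)
log2(389.0/97.26) = 2.000  (gene C)
log2(7.318/40.15) = -2.456  (gene G)
The largest magnitude belongs to gene E.

4.014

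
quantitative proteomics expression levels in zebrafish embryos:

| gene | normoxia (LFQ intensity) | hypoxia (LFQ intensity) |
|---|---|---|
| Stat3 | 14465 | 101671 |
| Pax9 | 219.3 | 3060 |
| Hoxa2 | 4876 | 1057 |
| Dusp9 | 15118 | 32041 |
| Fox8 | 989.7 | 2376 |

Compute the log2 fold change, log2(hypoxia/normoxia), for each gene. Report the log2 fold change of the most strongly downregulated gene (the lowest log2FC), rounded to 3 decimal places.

log2(101671/14465) = 2.813  (Stat3)
log2(3060/219.3) = 3.803  (Pax9)
log2(1057/4876) = -2.206  (Hoxa2)
log2(32041/15118) = 1.084  (Dusp9)
log2(2376/989.7) = 1.263  (Fox8)
Hoxa2 is most strongly downregulated.

-2.206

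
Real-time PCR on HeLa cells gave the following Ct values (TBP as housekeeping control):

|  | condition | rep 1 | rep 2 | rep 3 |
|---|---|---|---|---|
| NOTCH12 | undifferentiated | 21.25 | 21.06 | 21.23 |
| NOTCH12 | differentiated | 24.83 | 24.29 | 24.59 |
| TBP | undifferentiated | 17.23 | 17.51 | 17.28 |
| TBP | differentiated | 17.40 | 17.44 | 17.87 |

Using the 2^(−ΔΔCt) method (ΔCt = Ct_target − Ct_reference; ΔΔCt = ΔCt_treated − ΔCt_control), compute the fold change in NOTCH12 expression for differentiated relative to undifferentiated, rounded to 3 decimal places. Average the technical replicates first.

0.112

Mean Ct: NOTCH12 undifferentiated 21.180; NOTCH12 differentiated 24.570; TBP undifferentiated 17.340; TBP differentiated 17.570
ΔCt(undifferentiated) = 21.180 − 17.340 = 3.840
ΔCt(differentiated) = 24.570 − 17.570 = 7.000
ΔΔCt = 7.000 − 3.840 = 3.160
Fold change = 2^(−3.160) = 0.1119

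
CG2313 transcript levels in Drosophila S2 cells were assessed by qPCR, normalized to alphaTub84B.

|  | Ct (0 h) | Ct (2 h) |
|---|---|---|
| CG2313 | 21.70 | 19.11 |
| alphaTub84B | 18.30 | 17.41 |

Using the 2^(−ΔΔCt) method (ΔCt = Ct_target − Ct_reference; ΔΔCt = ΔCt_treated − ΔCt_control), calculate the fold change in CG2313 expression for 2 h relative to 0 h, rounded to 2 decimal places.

ΔCt(0 h) = 21.700 − 18.300 = 3.400
ΔCt(2 h) = 19.110 − 17.410 = 1.700
ΔΔCt = 1.700 − 3.400 = -1.700
Fold change = 2^(−(-1.700)) = 2^1.700 = 3.249

3.25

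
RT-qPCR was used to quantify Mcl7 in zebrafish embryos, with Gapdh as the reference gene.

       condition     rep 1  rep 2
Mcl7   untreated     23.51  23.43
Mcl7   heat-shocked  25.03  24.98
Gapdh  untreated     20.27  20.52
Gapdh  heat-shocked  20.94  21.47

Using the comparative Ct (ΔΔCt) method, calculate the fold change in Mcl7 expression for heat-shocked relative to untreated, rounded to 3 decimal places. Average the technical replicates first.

Mean Ct: Mcl7 untreated 23.470; Mcl7 heat-shocked 25.005; Gapdh untreated 20.395; Gapdh heat-shocked 21.205
ΔCt(untreated) = 23.470 − 20.395 = 3.075
ΔCt(heat-shocked) = 25.005 − 21.205 = 3.800
ΔΔCt = 3.800 − 3.075 = 0.725
Fold change = 2^(−0.725) = 0.6050

0.605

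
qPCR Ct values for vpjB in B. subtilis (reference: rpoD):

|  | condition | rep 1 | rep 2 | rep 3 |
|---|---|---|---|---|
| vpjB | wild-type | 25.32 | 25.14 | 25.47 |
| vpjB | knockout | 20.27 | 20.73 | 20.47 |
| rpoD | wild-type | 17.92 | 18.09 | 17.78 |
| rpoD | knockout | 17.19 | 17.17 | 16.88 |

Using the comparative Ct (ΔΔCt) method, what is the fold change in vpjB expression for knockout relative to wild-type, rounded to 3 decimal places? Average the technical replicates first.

Mean Ct: vpjB wild-type 25.310; vpjB knockout 20.490; rpoD wild-type 17.930; rpoD knockout 17.080
ΔCt(wild-type) = 25.310 − 17.930 = 7.380
ΔCt(knockout) = 20.490 − 17.080 = 3.410
ΔΔCt = 3.410 − 7.380 = -3.970
Fold change = 2^(−(-3.970)) = 2^3.970 = 15.6707

15.671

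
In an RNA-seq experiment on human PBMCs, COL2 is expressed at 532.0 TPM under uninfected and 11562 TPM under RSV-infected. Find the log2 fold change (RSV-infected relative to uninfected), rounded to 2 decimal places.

Fold change = 11562 / 532.0 = 21.7331
log2(21.7331) = 4.442

4.44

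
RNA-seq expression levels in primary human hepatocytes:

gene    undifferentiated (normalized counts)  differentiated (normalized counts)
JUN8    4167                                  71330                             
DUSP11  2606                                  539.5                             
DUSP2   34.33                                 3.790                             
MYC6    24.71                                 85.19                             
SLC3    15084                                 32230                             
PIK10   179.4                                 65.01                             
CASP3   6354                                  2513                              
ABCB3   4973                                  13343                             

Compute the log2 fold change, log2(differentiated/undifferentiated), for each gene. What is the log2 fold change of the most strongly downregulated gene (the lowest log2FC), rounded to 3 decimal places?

-3.179

log2(71330/4167) = 4.097  (JUN8)
log2(539.5/2606) = -2.272  (DUSP11)
log2(3.790/34.33) = -3.179  (DUSP2)
log2(85.19/24.71) = 1.786  (MYC6)
log2(32230/15084) = 1.095  (SLC3)
log2(65.01/179.4) = -1.464  (PIK10)
log2(2513/6354) = -1.338  (CASP3)
log2(13343/4973) = 1.424  (ABCB3)
DUSP2 is most strongly downregulated.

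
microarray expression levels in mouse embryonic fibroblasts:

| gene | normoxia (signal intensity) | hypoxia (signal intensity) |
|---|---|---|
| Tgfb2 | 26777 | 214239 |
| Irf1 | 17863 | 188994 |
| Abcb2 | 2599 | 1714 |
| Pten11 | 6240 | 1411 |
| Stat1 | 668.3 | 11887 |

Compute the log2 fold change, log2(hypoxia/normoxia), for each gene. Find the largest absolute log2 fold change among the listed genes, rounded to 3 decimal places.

4.153

log2(214239/26777) = 3.000  (Tgfb2)
log2(188994/17863) = 3.403  (Irf1)
log2(1714/2599) = -0.601  (Abcb2)
log2(1411/6240) = -2.145  (Pten11)
log2(11887/668.3) = 4.153  (Stat1)
The largest magnitude belongs to Stat1.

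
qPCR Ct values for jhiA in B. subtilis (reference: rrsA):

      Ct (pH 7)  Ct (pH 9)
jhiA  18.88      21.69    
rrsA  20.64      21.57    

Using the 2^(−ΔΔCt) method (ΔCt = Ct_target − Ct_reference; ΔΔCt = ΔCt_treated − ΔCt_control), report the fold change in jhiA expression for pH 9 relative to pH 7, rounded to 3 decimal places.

ΔCt(pH 7) = 18.880 − 20.640 = -1.760
ΔCt(pH 9) = 21.690 − 21.570 = 0.120
ΔΔCt = 0.120 − (-1.760) = 1.880
Fold change = 2^(−1.880) = 0.2717

0.272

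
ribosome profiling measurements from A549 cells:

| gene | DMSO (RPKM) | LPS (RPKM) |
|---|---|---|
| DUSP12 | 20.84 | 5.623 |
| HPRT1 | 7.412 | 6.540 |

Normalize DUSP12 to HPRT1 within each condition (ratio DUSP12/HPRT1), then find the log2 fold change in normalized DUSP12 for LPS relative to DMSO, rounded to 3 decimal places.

-1.709

DUSP12/HPRT1 (DMSO) = 20.84 / 7.412 = 2.8117
DUSP12/HPRT1 (LPS) = 5.623 / 6.540 = 0.85979
Fold change = 0.85979 / 2.8117 = 0.3058
log2(0.3058) = -1.7094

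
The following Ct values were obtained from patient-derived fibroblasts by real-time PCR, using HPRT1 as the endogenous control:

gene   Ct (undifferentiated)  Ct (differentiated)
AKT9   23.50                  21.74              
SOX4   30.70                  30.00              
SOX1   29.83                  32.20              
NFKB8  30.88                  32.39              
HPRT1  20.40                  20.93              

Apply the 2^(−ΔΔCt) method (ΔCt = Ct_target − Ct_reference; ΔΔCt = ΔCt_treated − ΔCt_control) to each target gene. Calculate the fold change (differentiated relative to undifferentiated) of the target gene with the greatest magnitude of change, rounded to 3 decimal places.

4.891

AKT9: ΔΔCt = (21.74−20.93) − (23.50−20.40) = 0.81 − 3.10 = -2.29; fold change = 2^2.29 = 4.891
SOX4: ΔΔCt = (30.00−20.93) − (30.70−20.40) = 9.07 − 10.30 = -1.23; fold change = 2^1.23 = 2.346
SOX1: ΔΔCt = (32.20−20.93) − (29.83−20.40) = 11.27 − 9.43 = 1.84; fold change = 2^-1.84 = 0.279
NFKB8: ΔΔCt = (32.39−20.93) − (30.88−20.40) = 11.46 − 10.48 = 0.98; fold change = 2^-0.98 = 0.507
AKT9 has the largest |ΔΔCt| = 2.29.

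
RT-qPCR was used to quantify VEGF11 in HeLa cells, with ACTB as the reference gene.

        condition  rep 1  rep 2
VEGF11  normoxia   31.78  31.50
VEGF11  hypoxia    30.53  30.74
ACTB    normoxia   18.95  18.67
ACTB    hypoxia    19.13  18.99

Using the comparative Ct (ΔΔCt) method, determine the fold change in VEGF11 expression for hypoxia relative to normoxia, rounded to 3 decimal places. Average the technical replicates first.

2.387

Mean Ct: VEGF11 normoxia 31.640; VEGF11 hypoxia 30.635; ACTB normoxia 18.810; ACTB hypoxia 19.060
ΔCt(normoxia) = 31.640 − 18.810 = 12.830
ΔCt(hypoxia) = 30.635 − 19.060 = 11.575
ΔΔCt = 11.575 − 12.830 = -1.255
Fold change = 2^(−(-1.255)) = 2^1.255 = 2.3867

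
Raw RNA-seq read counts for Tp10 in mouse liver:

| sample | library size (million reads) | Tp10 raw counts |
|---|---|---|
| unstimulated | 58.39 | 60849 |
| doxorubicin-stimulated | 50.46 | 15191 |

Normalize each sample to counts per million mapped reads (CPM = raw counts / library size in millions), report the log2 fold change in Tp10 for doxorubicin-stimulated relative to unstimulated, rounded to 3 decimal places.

-1.791

CPM(unstimulated) = 60849 / 58.39 = 1042.1134
CPM(doxorubicin-stimulated) = 15191 / 50.46 = 301.0503
Fold change = 301.0503 / 1042.1134 = 0.28888
log2(0.28888) = -1.7914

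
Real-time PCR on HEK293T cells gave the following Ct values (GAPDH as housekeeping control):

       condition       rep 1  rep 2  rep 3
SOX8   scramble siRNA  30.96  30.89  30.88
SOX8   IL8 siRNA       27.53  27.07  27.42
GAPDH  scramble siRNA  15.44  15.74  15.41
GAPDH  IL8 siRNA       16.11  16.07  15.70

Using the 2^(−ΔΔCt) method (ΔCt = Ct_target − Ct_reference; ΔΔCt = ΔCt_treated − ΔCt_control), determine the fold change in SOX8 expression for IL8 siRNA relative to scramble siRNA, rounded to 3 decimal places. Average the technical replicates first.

16.000

Mean Ct: SOX8 scramble siRNA 30.910; SOX8 IL8 siRNA 27.340; GAPDH scramble siRNA 15.530; GAPDH IL8 siRNA 15.960
ΔCt(scramble siRNA) = 30.910 − 15.530 = 15.380
ΔCt(IL8 siRNA) = 27.340 − 15.960 = 11.380
ΔΔCt = 11.380 − 15.380 = -4.000
Fold change = 2^(−(-4.000)) = 2^4.000 = 16.0000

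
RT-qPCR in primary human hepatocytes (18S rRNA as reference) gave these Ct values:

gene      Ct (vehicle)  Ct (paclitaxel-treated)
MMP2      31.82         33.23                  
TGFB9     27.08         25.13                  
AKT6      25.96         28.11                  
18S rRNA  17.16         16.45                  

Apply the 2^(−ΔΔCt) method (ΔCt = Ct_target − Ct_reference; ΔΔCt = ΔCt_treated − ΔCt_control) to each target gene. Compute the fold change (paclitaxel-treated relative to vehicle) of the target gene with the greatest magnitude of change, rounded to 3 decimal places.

MMP2: ΔΔCt = (33.23−16.45) − (31.82−17.16) = 16.78 − 14.66 = 2.12; fold change = 2^-2.12 = 0.230
TGFB9: ΔΔCt = (25.13−16.45) − (27.08−17.16) = 8.68 − 9.92 = -1.24; fold change = 2^1.24 = 2.362
AKT6: ΔΔCt = (28.11−16.45) − (25.96−17.16) = 11.66 − 8.80 = 2.86; fold change = 2^-2.86 = 0.138
AKT6 has the largest |ΔΔCt| = 2.86.

0.138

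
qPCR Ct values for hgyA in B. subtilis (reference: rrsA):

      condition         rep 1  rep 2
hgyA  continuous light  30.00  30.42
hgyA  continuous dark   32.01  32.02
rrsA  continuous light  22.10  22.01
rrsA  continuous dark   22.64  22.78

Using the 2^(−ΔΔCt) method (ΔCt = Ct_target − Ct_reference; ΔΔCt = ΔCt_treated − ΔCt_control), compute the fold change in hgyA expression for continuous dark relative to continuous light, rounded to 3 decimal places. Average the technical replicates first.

0.451

Mean Ct: hgyA continuous light 30.210; hgyA continuous dark 32.015; rrsA continuous light 22.055; rrsA continuous dark 22.710
ΔCt(continuous light) = 30.210 − 22.055 = 8.155
ΔCt(continuous dark) = 32.015 − 22.710 = 9.305
ΔΔCt = 9.305 − 8.155 = 1.150
Fold change = 2^(−1.150) = 0.4506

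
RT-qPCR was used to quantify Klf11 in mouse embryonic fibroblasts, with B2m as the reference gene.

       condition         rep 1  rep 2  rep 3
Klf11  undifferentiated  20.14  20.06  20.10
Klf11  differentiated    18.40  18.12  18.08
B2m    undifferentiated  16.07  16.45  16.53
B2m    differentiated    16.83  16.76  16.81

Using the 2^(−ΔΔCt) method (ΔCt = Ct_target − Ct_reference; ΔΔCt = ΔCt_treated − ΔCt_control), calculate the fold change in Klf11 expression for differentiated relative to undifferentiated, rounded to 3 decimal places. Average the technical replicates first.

5.098

Mean Ct: Klf11 undifferentiated 20.100; Klf11 differentiated 18.200; B2m undifferentiated 16.350; B2m differentiated 16.800
ΔCt(undifferentiated) = 20.100 − 16.350 = 3.750
ΔCt(differentiated) = 18.200 − 16.800 = 1.400
ΔΔCt = 1.400 − 3.750 = -2.350
Fold change = 2^(−(-2.350)) = 2^2.350 = 5.0982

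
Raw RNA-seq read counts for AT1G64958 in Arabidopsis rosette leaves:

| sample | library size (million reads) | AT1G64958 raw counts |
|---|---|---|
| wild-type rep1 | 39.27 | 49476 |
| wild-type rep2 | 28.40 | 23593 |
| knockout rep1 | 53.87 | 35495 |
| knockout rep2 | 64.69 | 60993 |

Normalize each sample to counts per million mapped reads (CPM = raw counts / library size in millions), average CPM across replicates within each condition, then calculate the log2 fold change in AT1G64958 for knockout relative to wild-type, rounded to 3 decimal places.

-0.384

CPM(wild-type rep1) = 49476 / 39.27 = 1259.8930
CPM(wild-type rep2) = 23593 / 28.40 = 830.7394
CPM(knockout rep1) = 35495 / 53.87 = 658.9011
CPM(knockout rep2) = 60993 / 64.69 = 942.8505
mean CPM(wild-type) = 1045.3162; mean CPM(knockout) = 800.8758
Fold change = 800.8758 / 1045.3162 = 0.76616
log2(0.76616) = -0.3843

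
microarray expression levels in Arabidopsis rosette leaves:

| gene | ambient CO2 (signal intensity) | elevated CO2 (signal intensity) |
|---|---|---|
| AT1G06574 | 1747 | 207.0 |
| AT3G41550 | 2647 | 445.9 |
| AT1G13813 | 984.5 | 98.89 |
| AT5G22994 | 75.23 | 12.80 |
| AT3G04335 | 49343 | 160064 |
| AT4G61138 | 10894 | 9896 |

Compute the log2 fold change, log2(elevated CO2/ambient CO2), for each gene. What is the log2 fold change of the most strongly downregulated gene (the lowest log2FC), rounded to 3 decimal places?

log2(207.0/1747) = -3.077  (AT1G06574)
log2(445.9/2647) = -2.570  (AT3G41550)
log2(98.89/984.5) = -3.315  (AT1G13813)
log2(12.80/75.23) = -2.555  (AT5G22994)
log2(160064/49343) = 1.698  (AT3G04335)
log2(9896/10894) = -0.139  (AT4G61138)
AT1G13813 is most strongly downregulated.

-3.315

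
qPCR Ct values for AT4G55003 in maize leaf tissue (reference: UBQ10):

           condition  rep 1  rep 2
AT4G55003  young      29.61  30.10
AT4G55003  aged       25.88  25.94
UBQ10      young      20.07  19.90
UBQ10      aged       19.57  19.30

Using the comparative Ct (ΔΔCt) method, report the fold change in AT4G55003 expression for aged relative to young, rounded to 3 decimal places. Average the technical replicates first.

Mean Ct: AT4G55003 young 29.855; AT4G55003 aged 25.910; UBQ10 young 19.985; UBQ10 aged 19.435
ΔCt(young) = 29.855 − 19.985 = 9.870
ΔCt(aged) = 25.910 − 19.435 = 6.475
ΔΔCt = 6.475 − 9.870 = -3.395
Fold change = 2^(−(-3.395)) = 2^3.395 = 10.5195

10.520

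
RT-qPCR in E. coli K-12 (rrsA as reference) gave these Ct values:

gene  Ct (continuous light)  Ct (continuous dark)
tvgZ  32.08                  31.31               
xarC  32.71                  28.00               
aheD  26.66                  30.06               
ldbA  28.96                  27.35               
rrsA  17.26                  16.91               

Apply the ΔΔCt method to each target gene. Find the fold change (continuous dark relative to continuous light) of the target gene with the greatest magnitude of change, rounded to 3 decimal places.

tvgZ: ΔΔCt = (31.31−16.91) − (32.08−17.26) = 14.40 − 14.82 = -0.42; fold change = 2^0.42 = 1.338
xarC: ΔΔCt = (28.00−16.91) − (32.71−17.26) = 11.09 − 15.45 = -4.36; fold change = 2^4.36 = 20.535
aheD: ΔΔCt = (30.06−16.91) − (26.66−17.26) = 13.15 − 9.40 = 3.75; fold change = 2^-3.75 = 0.074
ldbA: ΔΔCt = (27.35−16.91) − (28.96−17.26) = 10.44 − 11.70 = -1.26; fold change = 2^1.26 = 2.395
xarC has the largest |ΔΔCt| = 4.36.

20.535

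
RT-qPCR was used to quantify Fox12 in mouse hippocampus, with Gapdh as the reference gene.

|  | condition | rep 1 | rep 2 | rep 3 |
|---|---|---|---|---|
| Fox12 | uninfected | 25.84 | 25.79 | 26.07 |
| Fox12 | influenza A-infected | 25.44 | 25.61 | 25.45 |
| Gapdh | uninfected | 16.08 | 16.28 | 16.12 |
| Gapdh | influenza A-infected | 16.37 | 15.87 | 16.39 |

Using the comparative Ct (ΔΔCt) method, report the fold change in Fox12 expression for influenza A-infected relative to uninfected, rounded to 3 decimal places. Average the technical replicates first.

Mean Ct: Fox12 uninfected 25.900; Fox12 influenza A-infected 25.500; Gapdh uninfected 16.160; Gapdh influenza A-infected 16.210
ΔCt(uninfected) = 25.900 − 16.160 = 9.740
ΔCt(influenza A-infected) = 25.500 − 16.210 = 9.290
ΔΔCt = 9.290 − 9.740 = -0.450
Fold change = 2^(−(-0.450)) = 2^0.450 = 1.3660

1.366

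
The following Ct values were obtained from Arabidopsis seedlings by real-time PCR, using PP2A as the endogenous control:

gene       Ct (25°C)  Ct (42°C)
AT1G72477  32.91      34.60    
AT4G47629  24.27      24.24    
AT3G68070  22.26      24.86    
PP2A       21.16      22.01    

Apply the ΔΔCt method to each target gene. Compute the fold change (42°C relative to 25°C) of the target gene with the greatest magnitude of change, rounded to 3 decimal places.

0.297

AT1G72477: ΔΔCt = (34.60−22.01) − (32.91−21.16) = 12.59 − 11.75 = 0.84; fold change = 2^-0.84 = 0.559
AT4G47629: ΔΔCt = (24.24−22.01) − (24.27−21.16) = 2.23 − 3.11 = -0.88; fold change = 2^0.88 = 1.840
AT3G68070: ΔΔCt = (24.86−22.01) − (22.26−21.16) = 2.85 − 1.10 = 1.75; fold change = 2^-1.75 = 0.297
AT3G68070 has the largest |ΔΔCt| = 1.75.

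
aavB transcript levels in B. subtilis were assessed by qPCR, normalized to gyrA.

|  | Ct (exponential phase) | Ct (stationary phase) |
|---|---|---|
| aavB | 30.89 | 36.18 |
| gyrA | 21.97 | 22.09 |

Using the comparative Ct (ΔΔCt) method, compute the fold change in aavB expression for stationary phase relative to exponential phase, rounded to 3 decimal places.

0.028

ΔCt(exponential phase) = 30.890 − 21.970 = 8.920
ΔCt(stationary phase) = 36.180 − 22.090 = 14.090
ΔΔCt = 14.090 − 8.920 = 5.170
Fold change = 2^(−5.170) = 0.0278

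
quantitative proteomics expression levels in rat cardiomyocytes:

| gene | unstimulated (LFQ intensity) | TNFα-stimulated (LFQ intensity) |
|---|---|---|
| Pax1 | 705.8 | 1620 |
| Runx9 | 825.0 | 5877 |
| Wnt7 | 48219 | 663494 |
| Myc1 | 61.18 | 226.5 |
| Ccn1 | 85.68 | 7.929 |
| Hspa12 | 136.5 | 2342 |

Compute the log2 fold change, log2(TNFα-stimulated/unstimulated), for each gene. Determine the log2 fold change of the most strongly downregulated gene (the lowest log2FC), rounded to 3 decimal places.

log2(1620/705.8) = 1.199  (Pax1)
log2(5877/825.0) = 2.833  (Runx9)
log2(663494/48219) = 3.782  (Wnt7)
log2(226.5/61.18) = 1.888  (Myc1)
log2(7.929/85.68) = -3.434  (Ccn1)
log2(2342/136.5) = 4.101  (Hspa12)
Ccn1 is most strongly downregulated.

-3.434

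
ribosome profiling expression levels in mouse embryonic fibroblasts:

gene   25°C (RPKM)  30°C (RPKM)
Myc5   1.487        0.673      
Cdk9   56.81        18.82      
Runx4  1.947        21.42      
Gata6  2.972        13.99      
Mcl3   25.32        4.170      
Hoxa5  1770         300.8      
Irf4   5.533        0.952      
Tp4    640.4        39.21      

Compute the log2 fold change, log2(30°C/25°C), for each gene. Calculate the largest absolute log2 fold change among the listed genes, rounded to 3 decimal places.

log2(0.673/1.487) = -1.144  (Myc5)
log2(18.82/56.81) = -1.594  (Cdk9)
log2(21.42/1.947) = 3.460  (Runx4)
log2(13.99/2.972) = 2.235  (Gata6)
log2(4.170/25.32) = -2.602  (Mcl3)
log2(300.8/1770) = -2.557  (Hoxa5)
log2(0.952/5.533) = -2.539  (Irf4)
log2(39.21/640.4) = -4.030  (Tp4)
The largest magnitude belongs to Tp4.

4.030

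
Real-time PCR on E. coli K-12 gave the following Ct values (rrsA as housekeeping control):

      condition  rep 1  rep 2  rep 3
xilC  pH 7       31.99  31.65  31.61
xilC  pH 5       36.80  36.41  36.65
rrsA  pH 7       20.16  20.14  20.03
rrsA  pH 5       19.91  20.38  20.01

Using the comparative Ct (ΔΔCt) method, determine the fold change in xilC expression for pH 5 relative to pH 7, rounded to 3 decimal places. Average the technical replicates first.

Mean Ct: xilC pH 7 31.750; xilC pH 5 36.620; rrsA pH 7 20.110; rrsA pH 5 20.100
ΔCt(pH 7) = 31.750 − 20.110 = 11.640
ΔCt(pH 5) = 36.620 − 20.100 = 16.520
ΔΔCt = 16.520 − 11.640 = 4.880
Fold change = 2^(−4.880) = 0.0340

0.034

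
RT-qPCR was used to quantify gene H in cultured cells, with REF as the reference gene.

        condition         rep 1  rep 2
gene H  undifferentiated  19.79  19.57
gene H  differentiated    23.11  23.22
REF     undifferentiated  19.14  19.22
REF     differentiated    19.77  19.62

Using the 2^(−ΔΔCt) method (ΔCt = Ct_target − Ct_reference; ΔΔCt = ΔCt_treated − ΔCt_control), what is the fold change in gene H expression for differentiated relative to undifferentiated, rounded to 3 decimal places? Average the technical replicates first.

0.128

Mean Ct: gene H undifferentiated 19.680; gene H differentiated 23.165; REF undifferentiated 19.180; REF differentiated 19.695
ΔCt(undifferentiated) = 19.680 − 19.180 = 0.500
ΔCt(differentiated) = 23.165 − 19.695 = 3.470
ΔΔCt = 3.470 − 0.500 = 2.970
Fold change = 2^(−2.970) = 0.1276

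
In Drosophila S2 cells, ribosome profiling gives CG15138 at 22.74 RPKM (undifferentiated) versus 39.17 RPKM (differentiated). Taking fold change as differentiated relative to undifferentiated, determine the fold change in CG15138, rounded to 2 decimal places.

1.72

Fold change = 39.17 / 22.74 = 1.723
CG15138 is upregulated.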